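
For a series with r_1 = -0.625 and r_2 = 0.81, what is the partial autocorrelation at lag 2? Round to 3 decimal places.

φ_{22} = (r_2 − r_1²) / (1 − r_1²)
r_1² = (-0.625)² = 0.390625
Numerator = 0.81 − 0.3906 = 0.4194; denominator = 1 − 0.3906 = 0.6094
φ_{22} = 0.4194 / 0.6094 = 0.688

0.688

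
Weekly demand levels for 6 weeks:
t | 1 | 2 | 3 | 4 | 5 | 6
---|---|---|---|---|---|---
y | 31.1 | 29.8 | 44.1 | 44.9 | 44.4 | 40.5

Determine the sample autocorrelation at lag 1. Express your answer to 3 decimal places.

0.396

Mean ȳ = (31.1 + 29.8 + 44.1 + 44.9 + 44.4 + 40.5)/6 = 39.1333
Σ(y_t−ȳ)(y_{t+1}−ȳ) = (74.9778) + (-46.3556) + (28.6411) + (30.3711) + (7.1978) = 94.8322
Denominator Σ(y_t−ȳ)² = 239.1733
r_1 = 94.8322 / 239.1733 = 0.396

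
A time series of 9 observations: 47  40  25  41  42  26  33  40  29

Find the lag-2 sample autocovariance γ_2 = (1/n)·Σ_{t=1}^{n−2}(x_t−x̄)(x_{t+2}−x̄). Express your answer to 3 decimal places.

-28.385

Mean x̄ = (47 + 40 + 25 + 41 + 42 + 26 + 33 + 40 + 29)/9 = 35.8889
Σ_{t=1}^{7}(x_t−x̄)(x_{t+2}−x̄) = -255.4691
γ_2 = -255.4691 / 9 = -28.385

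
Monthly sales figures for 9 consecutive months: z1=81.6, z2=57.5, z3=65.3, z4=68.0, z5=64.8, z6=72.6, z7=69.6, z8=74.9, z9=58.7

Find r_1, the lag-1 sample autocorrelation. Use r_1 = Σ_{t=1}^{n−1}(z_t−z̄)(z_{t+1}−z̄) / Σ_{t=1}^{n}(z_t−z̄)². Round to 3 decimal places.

Mean z̄ = (81.6 + 57.5 + 65.3 + 68.0 + 64.8 + 72.6 + 69.6 + 74.9 + 58.7)/9 = 68.1111
Numerator Σ_{t=1}^{8}(z_t−z̄)(z_{t+1}−z̄) = -174.5857
Denominator Σ(z_t−z̄)² = 470.4489
r_1 = -174.5857 / 470.4489 = -0.371

-0.371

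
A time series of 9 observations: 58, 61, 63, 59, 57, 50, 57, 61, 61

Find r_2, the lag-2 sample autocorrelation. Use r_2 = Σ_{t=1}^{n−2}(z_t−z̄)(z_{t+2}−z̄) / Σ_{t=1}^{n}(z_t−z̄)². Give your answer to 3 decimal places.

Mean z̄ = (58 + 61 + 63 + 59 + 57 + 50 + 57 + 61 + 61)/9 = 58.5556
Σ(z_t−z̄)(z_{t+2}−z̄) = (-2.4691) + (1.0864) + (-6.9136) + (-3.8025) + (2.4198) + (-20.9136) + (-3.8025) = -34.3951
Denominator Σ(z_t−z̄)² = 116.2222
r_2 = -34.3951 / 116.2222 = -0.296

-0.296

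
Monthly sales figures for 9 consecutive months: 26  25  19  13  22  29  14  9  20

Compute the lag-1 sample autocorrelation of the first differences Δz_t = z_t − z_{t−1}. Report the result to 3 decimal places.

First differences Δz: -1, -6, -6, 9, 7, -15, -5, 11
Mean of differences = -0.7500
Numerator Σ(Δz_t−Δz̄)(Δz_{t+1}−Δz̄) = -46.5625
Denominator Σ(Δz_t−Δz̄)² = 569.5000
r_1(Δz) = -46.5625 / 569.5000 = -0.082

-0.082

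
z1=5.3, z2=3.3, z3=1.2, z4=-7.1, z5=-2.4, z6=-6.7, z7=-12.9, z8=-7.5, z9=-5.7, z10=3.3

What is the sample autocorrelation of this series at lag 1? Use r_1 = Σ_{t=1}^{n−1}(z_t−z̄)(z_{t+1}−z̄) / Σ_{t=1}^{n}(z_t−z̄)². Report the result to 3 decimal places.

0.417

Mean z̄ = (5.3 + 3.3 + 1.2 − 7.1 − 2.4 − 6.7 − 12.9 − 7.5 − 5.7 + 3.3)/10 = -2.9200
Numerator Σ_{t=1}^{9}(z_t−z̄)(z_{t+1}−z̄) = 134.2676
Denominator Σ(z_t−z̄)² = 322.2560
r_1 = 134.2676 / 322.2560 = 0.417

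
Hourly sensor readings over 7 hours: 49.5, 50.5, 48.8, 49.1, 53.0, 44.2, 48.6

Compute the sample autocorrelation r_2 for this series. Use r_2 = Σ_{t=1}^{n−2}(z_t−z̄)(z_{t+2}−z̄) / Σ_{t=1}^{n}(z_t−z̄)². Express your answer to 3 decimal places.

-0.078

Mean z̄ = (49.5 + 50.5 + 48.8 + 49.1 + 53.0 + 44.2 + 48.6)/7 = 49.1000
Deviations from mean: 0.4000, 1.4000, -0.3000, 0.0000, 3.9000, -4.9000, -0.5000
Numerator Σ_{t=1}^{5}(z_t−z̄)(z_{t+2}−z̄) = -3.2400
Denominator Σ(z_t−z̄)² = 41.6800
r_2 = -3.2400 / 41.6800 = -0.078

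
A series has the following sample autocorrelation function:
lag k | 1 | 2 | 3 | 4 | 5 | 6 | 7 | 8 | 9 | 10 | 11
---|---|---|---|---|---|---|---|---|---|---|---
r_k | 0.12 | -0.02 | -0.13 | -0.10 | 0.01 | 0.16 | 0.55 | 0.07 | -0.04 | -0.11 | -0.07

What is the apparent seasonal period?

7

The largest autocorrelation is r_7 = 0.55; the remaining lags stay at or below 0.16.
The dominant spike at lag 7 indicates a seasonal period of 7.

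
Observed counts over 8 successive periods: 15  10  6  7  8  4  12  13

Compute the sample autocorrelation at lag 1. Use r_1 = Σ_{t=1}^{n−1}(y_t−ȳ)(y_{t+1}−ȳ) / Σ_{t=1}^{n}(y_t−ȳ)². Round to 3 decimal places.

0.155

Mean ȳ = (15 + 10 + 6 + 7 + 8 + 4 + 12 + 13)/8 = 9.3750
Deviations from mean: 5.6250, 0.6250, -3.3750, -2.3750, -1.3750, -5.3750, 2.6250, 3.6250
Numerator Σ_{t=1}^{7}(y_t−ȳ)(y_{t+1}−ȳ) = 15.4844
Denominator Σ(y_t−ȳ)² = 99.8750
r_1 = 15.4844 / 99.8750 = 0.155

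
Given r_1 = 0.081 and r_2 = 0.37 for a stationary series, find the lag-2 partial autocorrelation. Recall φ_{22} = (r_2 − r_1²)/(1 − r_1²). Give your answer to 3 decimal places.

φ_{22} = (r_2 − r_1²) / (1 − r_1²)
r_1² = (0.081)² = 0.006561
Numerator = 0.37 − 0.0066 = 0.3634; denominator = 1 − 0.0066 = 0.9934
φ_{22} = 0.3634 / 0.9934 = 0.366

0.366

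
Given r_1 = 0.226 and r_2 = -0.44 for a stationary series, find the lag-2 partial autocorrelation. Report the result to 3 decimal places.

-0.518

φ_{22} = (r_2 − r_1²) / (1 − r_1²)
r_1² = (0.226)² = 0.051076
Numerator = -0.44 − 0.0511 = -0.4911; denominator = 1 − 0.0511 = 0.9489
φ_{22} = -0.4911 / 0.9489 = -0.518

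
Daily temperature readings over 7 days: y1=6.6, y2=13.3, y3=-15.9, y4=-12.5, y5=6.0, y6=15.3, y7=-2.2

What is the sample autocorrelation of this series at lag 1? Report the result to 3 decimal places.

Mean ȳ = (6.6 + 13.3 − 15.9 − 12.5 + 6.0 + 15.3 − 2.2)/7 = 1.5143
Σ(y_t−ȳ)(y_{t+1}−ȳ) = (59.9388) + (-205.2398) + (244.0488) + (-62.8641) + (61.8388) + (-51.2041) = 46.5184
Denominator Σ(y_t−ȳ)² = 888.3886
r_1 = 46.5184 / 888.3886 = 0.052

0.052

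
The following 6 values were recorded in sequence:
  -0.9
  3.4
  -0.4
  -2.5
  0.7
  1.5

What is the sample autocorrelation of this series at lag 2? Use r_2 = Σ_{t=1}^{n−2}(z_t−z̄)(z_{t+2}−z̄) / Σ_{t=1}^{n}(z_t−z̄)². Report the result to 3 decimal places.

-0.547

Mean z̄ = (-0.9 + 3.4 − 0.4 − 2.5 + 0.7 + 1.5)/6 = 0.3000
Σ(z_t−z̄)(z_{t+2}−z̄) = (0.8400) + (-8.6800) + (-0.2800) + (-3.3600) = -11.4800
Denominator Σ(z_t−z̄)² = 20.9800
r_2 = -11.4800 / 20.9800 = -0.547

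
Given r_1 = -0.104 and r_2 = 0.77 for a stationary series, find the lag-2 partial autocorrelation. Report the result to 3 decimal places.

0.767

φ_{22} = (r_2 − r_1²) / (1 − r_1²)
r_1² = (-0.104)² = 0.010816
Numerator = 0.77 − 0.0108 = 0.7592; denominator = 1 − 0.0108 = 0.9892
φ_{22} = 0.7592 / 0.9892 = 0.767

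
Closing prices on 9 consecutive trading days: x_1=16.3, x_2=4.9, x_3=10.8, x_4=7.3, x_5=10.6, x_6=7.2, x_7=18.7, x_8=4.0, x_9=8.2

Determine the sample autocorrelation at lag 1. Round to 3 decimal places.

-0.555

Mean x̄ = (16.3 + 4.9 + 10.8 + 7.3 + 10.6 + 7.2 + 18.7 + 4.0 + 8.2)/9 = 9.7778
Numerator Σ_{t=1}^{8}(x_t−x̄)(x_{t+1}−x̄) = -108.9238
Denominator Σ(x_t−x̄)² = 196.3156
r_1 = -108.9238 / 196.3156 = -0.555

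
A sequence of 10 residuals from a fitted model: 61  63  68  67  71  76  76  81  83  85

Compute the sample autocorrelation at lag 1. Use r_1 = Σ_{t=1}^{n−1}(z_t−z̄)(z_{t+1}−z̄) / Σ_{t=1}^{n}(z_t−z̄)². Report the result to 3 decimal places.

0.691

Mean z̄ = (61 + 63 + 68 + 67 + 71 + 76 + 76 + 81 + 83 + 85)/10 = 73.1000
Numerator Σ_{t=1}^{9}(z_t−z̄)(z_{t+1}−z̄) = 438.8900
Denominator Σ(z_t−z̄)² = 634.9000
r_1 = 438.8900 / 634.9000 = 0.691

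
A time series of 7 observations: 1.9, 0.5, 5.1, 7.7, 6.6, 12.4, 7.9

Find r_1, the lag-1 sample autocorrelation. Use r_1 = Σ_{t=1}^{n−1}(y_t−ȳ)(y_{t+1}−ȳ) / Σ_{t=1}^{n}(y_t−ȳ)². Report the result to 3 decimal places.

0.449

Mean ȳ = (1.9 + 0.5 + 5.1 + 7.7 + 6.6 + 12.4 + 7.9)/7 = 6.0143
Deviations from mean: -4.1143, -5.5143, -0.9143, 1.6857, 0.5857, 6.3857, 1.8857
Σ(y_t−ȳ)(y_{t+1}−ȳ) = (22.6873) + (5.0416) + (-1.5412) + (0.9873) + (3.7402) + (12.0416) = 42.9569
Denominator Σ(y_t−ȳ)² = 95.6886
r_1 = 42.9569 / 95.6886 = 0.449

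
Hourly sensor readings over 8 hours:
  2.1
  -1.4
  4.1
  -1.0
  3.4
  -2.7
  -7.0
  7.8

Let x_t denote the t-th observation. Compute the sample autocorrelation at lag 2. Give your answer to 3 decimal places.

-0.145

Mean x̄ = (2.1 − 1.4 + 4.1 − 1.0 + 3.4 − 2.7 − 7.0 + 7.8)/8 = 0.6625
Deviations from mean: 1.4375, -2.0625, 3.4375, -1.6625, 2.7375, -3.3625, -7.6625, 7.1375
Numerator Σ_{t=1}^{6}(x_t−x̄)(x_{t+2}−x̄) = -21.6053
Denominator Σ(x_t−x̄)² = 149.3588
r_2 = -21.6053 / 149.3588 = -0.145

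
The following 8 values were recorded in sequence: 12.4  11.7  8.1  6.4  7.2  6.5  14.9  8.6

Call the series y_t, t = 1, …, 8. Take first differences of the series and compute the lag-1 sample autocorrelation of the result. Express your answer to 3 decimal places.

-0.403

First differences Δy: -0.7, -3.6, -1.7, 0.8, -0.7, 8.4, -6.3
Mean of differences = -0.5429
Numerator Σ(Δy_t−Δȳ)(Δy_{t+1}−Δȳ) = -50.6376
Denominator Σ(Δy_t−Δȳ)² = 125.6571
r_1(Δy) = -50.6376 / 125.6571 = -0.403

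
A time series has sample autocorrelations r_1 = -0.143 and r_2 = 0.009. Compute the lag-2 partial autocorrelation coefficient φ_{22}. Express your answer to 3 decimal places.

φ_{22} = (r_2 − r_1²) / (1 − r_1²)
r_1² = (-0.143)² = 0.020449
Numerator = 0.009 − 0.0204 = -0.0114; denominator = 1 − 0.0204 = 0.9796
φ_{22} = -0.0114 / 0.9796 = -0.012

-0.012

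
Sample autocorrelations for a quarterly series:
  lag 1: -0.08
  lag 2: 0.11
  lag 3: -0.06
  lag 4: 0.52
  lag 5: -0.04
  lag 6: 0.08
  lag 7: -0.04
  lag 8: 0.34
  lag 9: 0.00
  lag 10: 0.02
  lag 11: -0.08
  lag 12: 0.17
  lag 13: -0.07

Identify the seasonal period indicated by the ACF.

The largest autocorrelation is r_4 = 0.52, with weaker echoes at lags 8 (0.34) and 12 (0.17); the remaining lags stay at or below 0.11.
The dominant spike at lag 4 indicates a seasonal period of 4.

4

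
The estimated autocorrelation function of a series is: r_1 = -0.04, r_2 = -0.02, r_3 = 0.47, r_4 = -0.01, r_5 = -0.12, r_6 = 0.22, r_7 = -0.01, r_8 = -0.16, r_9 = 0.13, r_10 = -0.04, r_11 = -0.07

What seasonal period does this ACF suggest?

3

The largest autocorrelation is r_3 = 0.47, with a weaker echo at lag 6 (0.22); the remaining lags stay at or below 0.13.
The dominant spike at lag 3 indicates a seasonal period of 3.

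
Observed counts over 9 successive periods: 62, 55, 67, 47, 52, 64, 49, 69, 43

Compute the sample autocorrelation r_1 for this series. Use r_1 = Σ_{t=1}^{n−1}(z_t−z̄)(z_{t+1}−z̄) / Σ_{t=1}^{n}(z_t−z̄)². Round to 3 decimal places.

-0.615

Mean z̄ = (62 + 55 + 67 + 47 + 52 + 64 + 49 + 69 + 43)/9 = 56.4444
Numerator Σ_{t=1}^{8}(z_t−z̄)(z_{t+1}−z̄) = -433.0864
Denominator Σ(z_t−z̄)² = 704.2222
r_1 = -433.0864 / 704.2222 = -0.615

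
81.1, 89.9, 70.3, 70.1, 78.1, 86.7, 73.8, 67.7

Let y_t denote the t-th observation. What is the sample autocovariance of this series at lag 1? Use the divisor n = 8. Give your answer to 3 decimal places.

Mean ȳ = (81.1 + 89.9 + 70.3 + 70.1 + 78.1 + 86.7 + 73.8 + 67.7)/8 = 77.2125
Σ_{t=1}^{7}(y_t−ȳ)(y_{t+1}−ȳ) = 12.9786
γ_1 = 12.9786 / 8 = 1.622

1.622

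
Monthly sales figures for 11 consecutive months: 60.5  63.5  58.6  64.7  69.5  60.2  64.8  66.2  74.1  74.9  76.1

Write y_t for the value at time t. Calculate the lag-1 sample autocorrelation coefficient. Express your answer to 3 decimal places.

Mean ȳ = (60.5 + 63.5 + 58.6 + 64.7 + 69.5 + 60.2 + 64.8 + 66.2 + 74.1 + 74.9 + 76.1)/11 = 66.6455
Numerator Σ_{t=1}^{10}(y_t−ȳ)(y_{t+1}−ȳ) = 185.3098
Denominator Σ(y_t−ȳ)² = 382.5673
r_1 = 185.3098 / 382.5673 = 0.484

0.484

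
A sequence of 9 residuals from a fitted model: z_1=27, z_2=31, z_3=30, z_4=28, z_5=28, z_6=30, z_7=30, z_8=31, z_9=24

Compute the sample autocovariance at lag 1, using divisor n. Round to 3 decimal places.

-0.993

Mean z̄ = (27 + 31 + 30 + 28 + 28 + 30 + 30 + 31 + 24)/9 = 28.7778
Σ_{t=1}^{8}(z_t−z̄)(z_{t+1}−z̄) = -8.9383
γ_1 = -8.9383 / 9 = -0.993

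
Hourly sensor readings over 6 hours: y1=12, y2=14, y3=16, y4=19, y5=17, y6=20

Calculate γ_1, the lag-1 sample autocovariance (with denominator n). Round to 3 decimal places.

Mean ȳ = (12 + 14 + 16 + 19 + 17 + 20)/6 = 16.3333
Σ_{t=1}^{5}(y_t−ȳ)(y_{t+1}−ȳ) = 14.2222
γ_1 = 14.2222 / 6 = 2.370

2.370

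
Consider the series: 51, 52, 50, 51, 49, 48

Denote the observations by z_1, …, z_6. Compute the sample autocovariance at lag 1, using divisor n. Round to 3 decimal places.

0.440

Mean z̄ = (51 + 52 + 50 + 51 + 49 + 48)/6 = 50.1667
Σ_{t=1}^{5}(z_t−z̄)(z_{t+1}−z̄) = 2.6389
γ_1 = 2.6389 / 6 = 0.440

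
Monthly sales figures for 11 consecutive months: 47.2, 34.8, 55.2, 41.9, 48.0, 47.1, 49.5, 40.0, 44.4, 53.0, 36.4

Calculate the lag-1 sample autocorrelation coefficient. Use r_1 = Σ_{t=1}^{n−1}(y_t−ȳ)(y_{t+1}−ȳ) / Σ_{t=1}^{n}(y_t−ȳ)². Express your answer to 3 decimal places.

Mean ȳ = (47.2 + 34.8 + 55.2 + 41.9 + 48.0 + 47.1 + 49.5 + 40.0 + 44.4 + 53.0 + 36.4)/11 = 45.2273
Numerator Σ_{t=1}^{10}(y_t−ȳ)(y_{t+1}−ȳ) = -246.8244
Denominator Σ(y_t−ȳ)² = 418.9418
r_1 = -246.8244 / 418.9418 = -0.589

-0.589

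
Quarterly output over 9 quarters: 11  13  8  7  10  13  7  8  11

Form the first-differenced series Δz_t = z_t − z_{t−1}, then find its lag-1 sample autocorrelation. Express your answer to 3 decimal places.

-0.213

First differences Δz: 2, -5, -1, 3, 3, -6, 1, 3
Mean of differences = 0.0000
Numerator Σ(Δz_t−Δz̄)(Δz_{t+1}−Δz̄) = -20.0000
Denominator Σ(Δz_t−Δz̄)² = 94.0000
r_1(Δz) = -20.0000 / 94.0000 = -0.213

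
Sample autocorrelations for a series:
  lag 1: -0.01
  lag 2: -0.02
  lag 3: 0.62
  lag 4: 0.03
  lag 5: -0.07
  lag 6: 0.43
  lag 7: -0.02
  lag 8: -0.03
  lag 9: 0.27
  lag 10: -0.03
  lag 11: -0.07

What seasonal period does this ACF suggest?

3

The largest autocorrelation is r_3 = 0.62, with weaker echoes at lags 6 (0.43) and 9 (0.27); the remaining lags stay at or below 0.03.
The dominant spike at lag 3 indicates a seasonal period of 3.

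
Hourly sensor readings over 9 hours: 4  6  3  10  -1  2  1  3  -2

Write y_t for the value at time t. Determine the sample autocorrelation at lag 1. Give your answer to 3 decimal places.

-0.178

Mean ȳ = (4 + 6 + 3 + 10 − 1 + 2 + 1 + 3 − 2)/9 = 2.8889
Numerator Σ_{t=1}^{8}(y_t−ȳ)(y_{t+1}−ȳ) = -18.6790
Denominator Σ(y_t−ȳ)² = 104.8889
r_1 = -18.6790 / 104.8889 = -0.178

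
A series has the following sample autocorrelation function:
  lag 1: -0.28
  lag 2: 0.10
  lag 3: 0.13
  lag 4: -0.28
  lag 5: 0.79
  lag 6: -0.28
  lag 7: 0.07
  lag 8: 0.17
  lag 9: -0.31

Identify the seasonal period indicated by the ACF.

The largest autocorrelation is r_5 = 0.79; the remaining lags stay at or below 0.17.
The dominant spike at lag 5 indicates a seasonal period of 5.

5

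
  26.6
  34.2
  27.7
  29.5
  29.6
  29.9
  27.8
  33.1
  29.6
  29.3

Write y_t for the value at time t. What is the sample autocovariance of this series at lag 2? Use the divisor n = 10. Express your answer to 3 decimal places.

Mean ȳ = (26.6 + 34.2 + 27.7 + 29.5 + 29.6 + 29.9 + 27.8 + 33.1 + 29.6 + 29.3)/10 = 29.7300
Σ_{t=1}^{8}(y_t−ȳ)(y_{t+2}−ȳ) = 5.1762
γ_2 = 5.1762 / 10 = 0.518

0.518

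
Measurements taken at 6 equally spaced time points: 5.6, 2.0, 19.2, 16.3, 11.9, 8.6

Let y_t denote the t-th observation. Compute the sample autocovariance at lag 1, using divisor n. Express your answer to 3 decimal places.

Mean ȳ = (5.6 + 2.0 + 19.2 + 16.3 + 11.9 + 8.6)/6 = 10.6000
Deviations: -5.0000, -8.6000, 8.6000, 5.7000, 1.3000, -2.0000
Σ_{t=1}^{5}(y_t−ȳ)(y_{t+1}−ȳ) = 22.8700
γ_1 = 22.8700 / 6 = 3.812

3.812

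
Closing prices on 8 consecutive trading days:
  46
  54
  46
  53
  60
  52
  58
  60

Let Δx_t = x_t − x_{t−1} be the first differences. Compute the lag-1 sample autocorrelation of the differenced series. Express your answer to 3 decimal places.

First differences Δx: 8, -8, 7, 7, -8, 6, 2
Mean of differences = 2.0000
Numerator Σ(Δx_t−Δx̄)(Δx_{t+1}−Δx̄) = -175.0000
Denominator Σ(Δx_t−Δx̄)² = 302.0000
r_1(Δx) = -175.0000 / 302.0000 = -0.579

-0.579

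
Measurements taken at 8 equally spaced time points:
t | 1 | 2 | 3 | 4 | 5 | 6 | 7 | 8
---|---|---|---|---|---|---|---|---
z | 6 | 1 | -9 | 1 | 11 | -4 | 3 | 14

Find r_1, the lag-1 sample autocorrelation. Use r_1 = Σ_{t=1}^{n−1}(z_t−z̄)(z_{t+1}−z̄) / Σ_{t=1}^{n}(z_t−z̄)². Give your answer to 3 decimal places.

-0.081

Mean z̄ = (6 + 1 − 9 + 1 + 11 − 4 + 3 + 14)/8 = 2.8750
Deviations from mean: 3.1250, -1.8750, -11.8750, -1.8750, 8.1250, -6.8750, 0.1250, 11.1250
Σ(z_t−z̄)(z_{t+1}−z̄) = (-5.8594) + (22.2656) + (22.2656) + (-15.2344) + (-55.8594) + (-0.8594) + (1.3906) = -31.8906
Denominator Σ(z_t−z̄)² = 394.8750
r_1 = -31.8906 / 394.8750 = -0.081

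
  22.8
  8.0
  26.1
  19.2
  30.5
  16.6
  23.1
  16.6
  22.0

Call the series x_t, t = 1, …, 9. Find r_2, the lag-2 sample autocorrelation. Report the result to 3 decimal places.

0.403

Mean x̄ = (22.8 + 8.0 + 26.1 + 19.2 + 30.5 + 16.6 + 23.1 + 16.6 + 22.0)/9 = 20.5444
Σ(x_t−x̄)(x_{t+2}−x̄) = (12.5309) + (16.8653) + (55.3086) + (5.3031) + (25.4420) + (15.5586) + (3.7198) = 134.7283
Denominator Σ(x_t−x̄)² = 334.0022
r_2 = 134.7283 / 334.0022 = 0.403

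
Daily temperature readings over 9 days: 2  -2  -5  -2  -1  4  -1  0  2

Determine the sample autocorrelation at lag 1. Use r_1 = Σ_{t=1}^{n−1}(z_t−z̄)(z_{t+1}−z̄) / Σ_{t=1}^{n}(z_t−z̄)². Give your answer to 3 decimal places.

0.130

Mean z̄ = (2 − 2 − 5 − 2 − 1 + 4 − 1 + 0 + 2)/9 = -0.3333
Numerator Σ_{t=1}^{8}(z_t−z̄)(z_{t+1}−z̄) = 7.5556
Denominator Σ(z_t−z̄)² = 58.0000
r_1 = 7.5556 / 58.0000 = 0.130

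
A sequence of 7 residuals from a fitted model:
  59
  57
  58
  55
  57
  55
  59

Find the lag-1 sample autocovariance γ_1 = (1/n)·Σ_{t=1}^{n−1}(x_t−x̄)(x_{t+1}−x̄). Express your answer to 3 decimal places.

-0.799

Mean x̄ = (59 + 57 + 58 + 55 + 57 + 55 + 59)/7 = 57.1429
Deviations: 1.8571, -0.1429, 0.8571, -2.1429, -0.1429, -2.1429, 1.8571
Σ_{t=1}^{6}(x_t−x̄)(x_{t+1}−x̄) = -5.5918
γ_1 = -5.5918 / 7 = -0.799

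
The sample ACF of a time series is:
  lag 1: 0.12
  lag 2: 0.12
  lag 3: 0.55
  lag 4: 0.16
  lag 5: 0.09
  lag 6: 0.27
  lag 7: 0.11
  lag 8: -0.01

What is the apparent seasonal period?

The largest autocorrelation is r_3 = 0.55, with a weaker echo at lag 6 (0.27); the remaining lags stay at or below 0.16.
The dominant spike at lag 3 indicates a seasonal period of 3.

3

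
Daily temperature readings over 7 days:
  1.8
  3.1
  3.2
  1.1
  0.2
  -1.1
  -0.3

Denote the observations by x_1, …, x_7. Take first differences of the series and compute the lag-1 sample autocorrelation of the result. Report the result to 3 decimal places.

0.041

First differences Δx: 1.3, 0.1, -2.1, -0.9, -1.3, 0.8
Mean of differences = -0.3500
Numerator Σ(Δx_t−Δx̄)(Δx_{t+1}−Δx̄) = 0.3475
Denominator Σ(Δx_t−Δx̄)² = 8.5150
r_1(Δx) = 0.3475 / 8.5150 = 0.041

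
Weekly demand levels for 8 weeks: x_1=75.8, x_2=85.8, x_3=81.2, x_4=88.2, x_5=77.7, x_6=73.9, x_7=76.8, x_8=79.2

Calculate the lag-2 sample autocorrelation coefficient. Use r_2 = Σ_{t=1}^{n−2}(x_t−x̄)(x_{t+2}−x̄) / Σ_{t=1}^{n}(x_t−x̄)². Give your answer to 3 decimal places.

0.012

Mean x̄ = (75.8 + 85.8 + 81.2 + 88.2 + 77.7 + 73.9 + 76.8 + 79.2)/8 = 79.8250
Σ(x_t−x̄)(x_{t+2}−x̄) = (-5.5344) + (50.0406) + (-2.9219) + (-49.6219) + (6.4281) + (3.7031) = 2.0938
Denominator Σ(x_t−x̄)² = 173.0950
r_2 = 2.0938 / 173.0950 = 0.012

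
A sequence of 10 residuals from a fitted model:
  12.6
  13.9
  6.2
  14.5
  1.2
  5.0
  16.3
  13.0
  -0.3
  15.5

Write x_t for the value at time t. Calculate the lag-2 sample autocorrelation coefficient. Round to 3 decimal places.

Mean x̄ = (12.6 + 13.9 + 6.2 + 14.5 + 1.2 + 5.0 + 16.3 + 13.0 − 0.3 + 15.5)/10 = 9.7900
Numerator Σ_{t=1}^{8}(x_t−x̄)(x_{t+2}−x̄) = -101.1062
Denominator Σ(x_t−x̄)² = 343.6890
r_2 = -101.1062 / 343.6890 = -0.294

-0.294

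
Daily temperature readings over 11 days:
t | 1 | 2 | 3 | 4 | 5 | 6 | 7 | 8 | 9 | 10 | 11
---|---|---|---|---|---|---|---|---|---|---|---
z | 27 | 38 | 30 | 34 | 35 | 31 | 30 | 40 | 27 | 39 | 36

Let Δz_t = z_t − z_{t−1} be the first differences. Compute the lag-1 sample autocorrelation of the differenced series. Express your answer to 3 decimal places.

-0.711

First differences Δz: 11, -8, 4, 1, -4, -1, 10, -13, 12, -3
Mean of differences = 0.9000
Numerator Σ(Δz_t−Δz̄)(Δz_{t+1}−Δz̄) = -449.7100
Denominator Σ(Δz_t−Δz̄)² = 632.9000
r_1(Δz) = -449.7100 / 632.9000 = -0.711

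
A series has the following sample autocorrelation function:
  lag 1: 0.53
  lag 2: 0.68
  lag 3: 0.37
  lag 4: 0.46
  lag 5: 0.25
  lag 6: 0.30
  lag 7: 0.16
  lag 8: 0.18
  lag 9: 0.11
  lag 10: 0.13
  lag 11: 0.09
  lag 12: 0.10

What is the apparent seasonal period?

The largest autocorrelation is r_2 = 0.68; the remaining lags stay at or below 0.53.
The dominant spike at lag 2 indicates a seasonal period of 2.

2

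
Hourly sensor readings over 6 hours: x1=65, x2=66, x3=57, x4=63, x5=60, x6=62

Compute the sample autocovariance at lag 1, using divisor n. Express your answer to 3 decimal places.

-2.449

Mean x̄ = (65 + 66 + 57 + 63 + 60 + 62)/6 = 62.1667
Deviations: 2.8333, 3.8333, -5.1667, 0.8333, -2.1667, -0.1667
Σ_{t=1}^{5}(x_t−x̄)(x_{t+1}−x̄) = -14.6944
γ_1 = -14.6944 / 6 = -2.449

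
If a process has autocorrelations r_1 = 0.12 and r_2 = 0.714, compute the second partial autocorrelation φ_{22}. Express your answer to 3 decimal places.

0.710

φ_{22} = (r_2 − r_1²) / (1 − r_1²)
r_1² = (0.12)² = 0.0144
Numerator = 0.714 − 0.0144 = 0.6996; denominator = 1 − 0.0144 = 0.9856
φ_{22} = 0.6996 / 0.9856 = 0.710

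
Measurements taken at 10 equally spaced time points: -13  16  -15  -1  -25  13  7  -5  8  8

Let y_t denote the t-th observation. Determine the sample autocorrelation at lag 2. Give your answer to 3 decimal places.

Mean ȳ = (-13 + 16 − 15 − 1 − 25 + 13 + 7 − 5 + 8 + 8)/10 = -0.7000
Numerator Σ_{t=1}^{8}(y_t−ȳ)(y_{t+2}−ȳ) = 297.8200
Denominator Σ(y_t−ȳ)² = 1642.1000
r_2 = 297.8200 / 1642.1000 = 0.181

0.181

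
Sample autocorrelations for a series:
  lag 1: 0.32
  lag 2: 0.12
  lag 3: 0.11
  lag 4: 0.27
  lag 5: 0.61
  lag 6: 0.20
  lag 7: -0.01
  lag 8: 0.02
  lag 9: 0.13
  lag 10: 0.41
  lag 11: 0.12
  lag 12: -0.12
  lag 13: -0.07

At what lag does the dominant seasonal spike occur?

The largest autocorrelation is r_5 = 0.61, with a weaker echo at lag 10 (0.41); the remaining lags stay at or below 0.32. The elevated value at lag 1 (0.32), dropping to 0.12 at lag 2, reflects decaying short-term dependence rather than seasonality.
The dominant spike at lag 5 indicates a seasonal period of 5.

5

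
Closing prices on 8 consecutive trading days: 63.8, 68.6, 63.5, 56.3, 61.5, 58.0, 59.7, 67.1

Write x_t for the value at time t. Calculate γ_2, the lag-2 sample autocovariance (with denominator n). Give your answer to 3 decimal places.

-3.700

Mean x̄ = (63.8 + 68.6 + 63.5 + 56.3 + 61.5 + 58.0 + 59.7 + 67.1)/8 = 62.3125
Deviations: 1.4875, 6.2875, 1.1875, -6.0125, -0.8125, -4.3125, -2.6125, 4.7875
Σ_{t=1}^{6}(x_t−x̄)(x_{t+2}−x̄) = -29.5966
γ_2 = -29.5966 / 8 = -3.700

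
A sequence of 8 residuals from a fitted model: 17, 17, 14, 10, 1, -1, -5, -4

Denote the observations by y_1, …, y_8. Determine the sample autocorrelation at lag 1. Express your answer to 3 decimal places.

Mean ȳ = (17 + 17 + 14 + 10 + 1 − 1 − 5 − 4)/8 = 6.1250
Deviations from mean: 10.8750, 10.8750, 7.8750, 3.8750, -5.1250, -7.1250, -11.1250, -10.1250
Numerator Σ_{t=1}^{7}(y_t−ȳ)(y_{t+1}−ȳ) = 442.9844
Denominator Σ(y_t−ȳ)² = 616.8750
r_1 = 442.9844 / 616.8750 = 0.718

0.718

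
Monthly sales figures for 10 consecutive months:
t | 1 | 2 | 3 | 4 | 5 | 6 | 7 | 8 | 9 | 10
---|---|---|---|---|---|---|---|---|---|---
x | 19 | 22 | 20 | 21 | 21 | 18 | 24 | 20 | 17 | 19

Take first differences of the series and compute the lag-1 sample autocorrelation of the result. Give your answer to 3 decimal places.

-0.500

First differences Δx: 3, -2, 1, 0, -3, 6, -4, -3, 2
Mean of differences = 0.0000
Numerator Σ(Δx_t−Δx̄)(Δx_{t+1}−Δx̄) = -44.0000
Denominator Σ(Δx_t−Δx̄)² = 88.0000
r_1(Δx) = -44.0000 / 88.0000 = -0.500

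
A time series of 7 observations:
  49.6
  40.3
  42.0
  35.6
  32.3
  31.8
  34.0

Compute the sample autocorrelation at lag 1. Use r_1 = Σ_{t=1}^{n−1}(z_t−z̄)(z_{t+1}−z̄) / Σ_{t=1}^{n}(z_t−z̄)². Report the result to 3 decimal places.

0.401

Mean z̄ = (49.6 + 40.3 + 42.0 + 35.6 + 32.3 + 31.8 + 34.0)/7 = 37.9429
Deviations from mean: 11.6571, 2.3571, 4.0571, -2.3429, -5.6429, -6.1429, -3.9429
Σ(z_t−z̄)(z_{t+1}−z̄) = (27.4776) + (9.5633) + (-9.5053) + (13.2204) + (34.6633) + (24.2204) = 99.6396
Denominator Σ(z_t−z̄)² = 248.5171
r_1 = 99.6396 / 248.5171 = 0.401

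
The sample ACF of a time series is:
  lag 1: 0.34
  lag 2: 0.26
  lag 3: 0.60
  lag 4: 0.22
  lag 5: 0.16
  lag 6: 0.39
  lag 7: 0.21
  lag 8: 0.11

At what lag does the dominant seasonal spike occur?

The largest autocorrelation is r_3 = 0.60, with a weaker echo at lag 6 (0.39); the remaining lags stay at or below 0.34. The elevated value at lag 1 (0.34), dropping to 0.26 at lag 2, reflects decaying short-term dependence rather than seasonality.
The dominant spike at lag 3 indicates a seasonal period of 3.

3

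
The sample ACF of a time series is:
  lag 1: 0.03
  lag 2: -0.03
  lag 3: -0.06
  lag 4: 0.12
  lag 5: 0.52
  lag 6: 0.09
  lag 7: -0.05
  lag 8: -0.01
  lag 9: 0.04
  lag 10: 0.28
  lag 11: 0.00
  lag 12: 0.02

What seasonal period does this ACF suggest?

The largest autocorrelation is r_5 = 0.52, with a weaker echo at lag 10 (0.28); the remaining lags stay at or below 0.12.
The dominant spike at lag 5 indicates a seasonal period of 5.

5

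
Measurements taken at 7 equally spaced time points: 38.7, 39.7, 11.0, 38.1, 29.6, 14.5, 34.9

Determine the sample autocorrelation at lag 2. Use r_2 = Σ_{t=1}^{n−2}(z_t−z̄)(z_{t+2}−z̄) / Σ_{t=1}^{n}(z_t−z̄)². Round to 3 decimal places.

Mean z̄ = (38.7 + 39.7 + 11.0 + 38.1 + 29.6 + 14.5 + 34.9)/7 = 29.5000
Deviations from mean: 9.2000, 10.2000, -18.5000, 8.6000, 0.1000, -15.0000, 5.4000
Σ(z_t−z̄)(z_{t+2}−z̄) = (-170.2000) + (87.7200) + (-1.8500) + (-129.0000) + (0.5400) = -212.7900
Denominator Σ(z_t−z̄)² = 859.0600
r_2 = -212.7900 / 859.0600 = -0.248

-0.248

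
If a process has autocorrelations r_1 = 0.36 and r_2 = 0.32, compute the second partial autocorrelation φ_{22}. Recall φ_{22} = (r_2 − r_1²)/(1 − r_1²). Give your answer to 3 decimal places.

0.219

φ_{22} = (r_2 − r_1²) / (1 − r_1²)
r_1² = (0.36)² = 0.1296
Numerator = 0.32 − 0.1296 = 0.1904; denominator = 1 − 0.1296 = 0.8704
φ_{22} = 0.1904 / 0.8704 = 0.219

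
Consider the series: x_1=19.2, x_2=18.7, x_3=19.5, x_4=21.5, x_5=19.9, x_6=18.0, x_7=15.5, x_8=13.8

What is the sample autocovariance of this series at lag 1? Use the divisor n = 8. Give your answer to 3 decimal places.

2.860

Mean x̄ = (19.2 + 18.7 + 19.5 + 21.5 + 19.9 + 18.0 + 15.5 + 13.8)/8 = 18.2625
Deviations: 0.9375, 0.4375, 1.2375, 3.2375, 1.6375, -0.2625, -2.7625, -4.4625
Σ_{t=1}^{7}(x_t−x̄)(x_{t+1}−x̄) = 22.8823
γ_1 = 22.8823 / 8 = 2.860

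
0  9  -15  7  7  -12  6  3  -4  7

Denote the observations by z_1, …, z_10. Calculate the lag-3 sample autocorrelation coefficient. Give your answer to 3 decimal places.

0.595

Mean z̄ = (0 + 9 − 15 + 7 + 7 − 12 + 6 + 3 − 4 + 7)/10 = 0.8000
Numerator Σ_{t=1}^{7}(z_t−z̄)(z_{t+3}−z̄) = 387.6800
Denominator Σ(z_t−z̄)² = 651.6000
r_3 = 387.6800 / 651.6000 = 0.595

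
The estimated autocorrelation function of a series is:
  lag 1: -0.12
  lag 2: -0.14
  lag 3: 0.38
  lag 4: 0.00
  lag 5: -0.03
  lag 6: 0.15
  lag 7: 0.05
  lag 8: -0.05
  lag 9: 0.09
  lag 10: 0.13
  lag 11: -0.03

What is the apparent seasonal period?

The largest autocorrelation is r_3 = 0.38, with a weaker echo at lag 6 (0.15); the remaining lags stay at or below 0.13.
The dominant spike at lag 3 indicates a seasonal period of 3.

3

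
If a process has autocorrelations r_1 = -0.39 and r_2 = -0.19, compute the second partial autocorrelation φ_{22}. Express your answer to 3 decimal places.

φ_{22} = (r_2 − r_1²) / (1 − r_1²)
r_1² = (-0.39)² = 0.1521
Numerator = -0.19 − 0.1521 = -0.3421; denominator = 1 − 0.1521 = 0.8479
φ_{22} = -0.3421 / 0.8479 = -0.403

-0.403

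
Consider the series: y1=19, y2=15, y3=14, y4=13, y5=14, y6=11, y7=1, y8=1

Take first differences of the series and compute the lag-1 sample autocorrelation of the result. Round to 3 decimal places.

First differences Δy: -4, -1, -1, 1, -3, -10, 0
Mean of differences = -2.5714
Numerator Σ(Δy_t−Δȳ)(Δy_{t+1}−Δȳ) = -11.6122
Denominator Σ(Δy_t−Δȳ)² = 81.7143
r_1(Δy) = -11.6122 / 81.7143 = -0.142

-0.142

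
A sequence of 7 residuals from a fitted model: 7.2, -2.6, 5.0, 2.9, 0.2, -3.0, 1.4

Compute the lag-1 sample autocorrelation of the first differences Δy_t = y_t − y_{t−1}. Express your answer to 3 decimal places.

-0.483

First differences Δy: -9.8, 7.6, -2.1, -2.7, -3.2, 4.4
Mean of differences = -0.9667
Numerator Σ(Δy_t−Δȳ)(Δy_{t+1}−Δȳ) = -91.5311
Denominator Σ(Δy_t−Δȳ)² = 189.4933
r_1(Δy) = -91.5311 / 189.4933 = -0.483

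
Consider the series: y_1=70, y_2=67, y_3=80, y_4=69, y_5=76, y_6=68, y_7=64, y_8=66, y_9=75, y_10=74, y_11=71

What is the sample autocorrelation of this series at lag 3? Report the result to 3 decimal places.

-0.384

Mean ȳ = (70 + 67 + 80 + 69 + 76 + 68 + 64 + 66 + 75 + 74 + 71)/11 = 70.9091
Numerator Σ_{t=1}^{8}(y_t−ȳ)(y_{t+3}−ȳ) = -90.1157
Denominator Σ(y_t−ȳ)² = 234.9091
r_3 = -90.1157 / 234.9091 = -0.384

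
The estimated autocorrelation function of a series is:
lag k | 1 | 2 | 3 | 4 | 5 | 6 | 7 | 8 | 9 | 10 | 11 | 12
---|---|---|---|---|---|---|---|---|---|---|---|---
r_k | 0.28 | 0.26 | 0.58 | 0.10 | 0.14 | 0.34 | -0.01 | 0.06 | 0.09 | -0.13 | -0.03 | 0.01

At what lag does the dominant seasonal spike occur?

The largest autocorrelation is r_3 = 0.58, with a weaker echo at lag 6 (0.34); the remaining lags stay at or below 0.28. The elevated value at lag 1 (0.28), dropping to 0.26 at lag 2, reflects decaying short-term dependence rather than seasonality.
The dominant spike at lag 3 indicates a seasonal period of 3.

3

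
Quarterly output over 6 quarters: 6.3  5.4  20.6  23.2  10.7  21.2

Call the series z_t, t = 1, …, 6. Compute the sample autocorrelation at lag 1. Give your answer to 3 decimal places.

Mean z̄ = (6.3 + 5.4 + 20.6 + 23.2 + 10.7 + 21.2)/6 = 14.5667
Deviations from mean: -8.2667, -9.1667, 6.0333, 8.6333, -3.8667, 6.6333
Σ(z_t−z̄)(z_{t+1}−z̄) = (75.7778) + (-55.3056) + (52.0878) + (-33.3822) + (-25.6489) = 13.5289
Denominator Σ(z_t−z̄)² = 322.2533
r_1 = 13.5289 / 322.2533 = 0.042

0.042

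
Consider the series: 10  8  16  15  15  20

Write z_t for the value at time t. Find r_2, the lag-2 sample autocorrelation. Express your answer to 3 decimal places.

Mean z̄ = (10 + 8 + 16 + 15 + 15 + 20)/6 = 14.0000
Deviations from mean: -4.0000, -6.0000, 2.0000, 1.0000, 1.0000, 6.0000
Numerator Σ_{t=1}^{4}(z_t−z̄)(z_{t+2}−z̄) = -6.0000
Denominator Σ(z_t−z̄)² = 94.0000
r_2 = -6.0000 / 94.0000 = -0.064

-0.064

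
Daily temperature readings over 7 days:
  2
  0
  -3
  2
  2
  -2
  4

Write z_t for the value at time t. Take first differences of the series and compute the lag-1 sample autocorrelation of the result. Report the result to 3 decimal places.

-0.363

First differences Δz: -2, -3, 5, 0, -4, 6
Mean of differences = 0.3333
Numerator Σ(Δz_t−Δz̄)(Δz_{t+1}−Δz̄) = -32.4444
Denominator Σ(Δz_t−Δz̄)² = 89.3333
r_1(Δz) = -32.4444 / 89.3333 = -0.363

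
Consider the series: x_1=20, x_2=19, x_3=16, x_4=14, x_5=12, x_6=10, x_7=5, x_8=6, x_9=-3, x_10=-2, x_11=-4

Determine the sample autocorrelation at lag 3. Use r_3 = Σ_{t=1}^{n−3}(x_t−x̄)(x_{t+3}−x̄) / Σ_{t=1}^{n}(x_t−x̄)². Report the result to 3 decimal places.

Mean x̄ = (20 + 19 + 16 + 14 + 12 + 10 + 5 + 6 − 3 − 2 − 4)/11 = 8.4545
Numerator Σ_{t=1}^{8}(x_t−x̄)(x_{t+3}−x̄) = 134.1983
Denominator Σ(x_t−x̄)² = 760.7273
r_3 = 134.1983 / 760.7273 = 0.176

0.176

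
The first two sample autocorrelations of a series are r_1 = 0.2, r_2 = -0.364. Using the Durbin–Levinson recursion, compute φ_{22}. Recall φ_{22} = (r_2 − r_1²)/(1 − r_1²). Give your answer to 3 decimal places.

φ_{22} = (r_2 − r_1²) / (1 − r_1²)
r_1² = (0.2)² = 0.04
Numerator = -0.364 − 0.0400 = -0.4040; denominator = 1 − 0.0400 = 0.9600
φ_{22} = -0.4040 / 0.9600 = -0.421

-0.421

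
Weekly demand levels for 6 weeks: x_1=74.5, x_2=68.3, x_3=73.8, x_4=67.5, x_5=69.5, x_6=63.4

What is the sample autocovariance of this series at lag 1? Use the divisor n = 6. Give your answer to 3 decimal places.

-3.293

Mean x̄ = (74.5 + 68.3 + 73.8 + 67.5 + 69.5 + 63.4)/6 = 69.5000
Deviations: 5.0000, -1.2000, 4.3000, -2.0000, 0.0000, -6.1000
Σ_{t=1}^{5}(x_t−x̄)(x_{t+1}−x̄) = -19.7600
γ_1 = -19.7600 / 6 = -3.293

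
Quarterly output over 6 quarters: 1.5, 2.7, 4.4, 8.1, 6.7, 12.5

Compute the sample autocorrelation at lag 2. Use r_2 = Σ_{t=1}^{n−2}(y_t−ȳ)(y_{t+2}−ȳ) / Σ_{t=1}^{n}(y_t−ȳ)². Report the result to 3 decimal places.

0.158

Mean ȳ = (1.5 + 2.7 + 4.4 + 8.1 + 6.7 + 12.5)/6 = 5.9833
Deviations from mean: -4.4833, -3.2833, -1.5833, 2.1167, 0.7167, 6.5167
Σ(y_t−ȳ)(y_{t+2}−ȳ) = (7.0986) + (-6.9497) + (-1.1347) + (13.7936) = 12.8078
Denominator Σ(y_t−ȳ)² = 80.8483
r_2 = 12.8078 / 80.8483 = 0.158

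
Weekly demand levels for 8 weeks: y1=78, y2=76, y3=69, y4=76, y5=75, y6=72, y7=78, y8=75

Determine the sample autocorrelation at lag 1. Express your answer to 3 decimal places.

Mean ȳ = (78 + 76 + 69 + 76 + 75 + 72 + 78 + 75)/8 = 74.8750
Numerator Σ_{t=1}^{7}(y_t−ȳ)(y_{t+1}−ȳ) = -18.5156
Denominator Σ(y_t−ȳ)² = 64.8750
r_1 = -18.5156 / 64.8750 = -0.285

-0.285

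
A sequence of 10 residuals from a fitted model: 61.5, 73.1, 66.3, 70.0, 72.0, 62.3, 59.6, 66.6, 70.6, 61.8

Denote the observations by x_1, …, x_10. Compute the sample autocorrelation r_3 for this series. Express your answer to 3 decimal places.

0.051

Mean x̄ = (61.5 + 73.1 + 66.3 + 70.0 + 72.0 + 62.3 + 59.6 + 66.6 + 70.6 + 61.8)/10 = 66.3800
Σ(x_t−x̄)(x_{t+3}−x̄) = (-17.6656) + (37.7664) + (0.3264) + (-24.5436) + (1.2364) + (-17.2176) + (31.0524) = 10.9548
Denominator Σ(x_t−x̄)² = 215.1160
r_3 = 10.9548 / 215.1160 = 0.051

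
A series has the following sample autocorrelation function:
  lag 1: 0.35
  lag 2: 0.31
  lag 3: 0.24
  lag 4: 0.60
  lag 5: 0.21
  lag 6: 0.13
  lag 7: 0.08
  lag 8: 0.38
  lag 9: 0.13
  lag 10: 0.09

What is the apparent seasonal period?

4

The largest autocorrelation is r_4 = 0.60, with a weaker echo at lag 8 (0.38); the remaining lags stay at or below 0.35. The elevated value at lag 1 (0.35), dropping to 0.31 at lag 2, reflects decaying short-term dependence rather than seasonality.
The dominant spike at lag 4 indicates a seasonal period of 4.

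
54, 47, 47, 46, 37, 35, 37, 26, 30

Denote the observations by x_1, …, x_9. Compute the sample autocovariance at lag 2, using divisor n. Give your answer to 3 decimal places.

22.022

Mean x̄ = (54 + 47 + 47 + 46 + 37 + 35 + 37 + 26 + 30)/9 = 39.8889
Σ_{t=1}^{7}(x_t−x̄)(x_{t+2}−x̄) = 198.1975
γ_2 = 198.1975 / 9 = 22.022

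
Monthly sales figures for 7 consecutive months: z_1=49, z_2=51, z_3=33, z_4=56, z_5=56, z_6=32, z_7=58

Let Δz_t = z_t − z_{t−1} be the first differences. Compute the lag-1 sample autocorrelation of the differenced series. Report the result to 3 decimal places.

-0.500

First differences Δz: 2, -18, 23, 0, -24, 26
Mean of differences = 1.5000
Numerator Σ(Δz_t−Δz̄)(Δz_{t+1}−Δz̄) = -1047.7500
Denominator Σ(Δz_t−Δz̄)² = 2095.5000
r_1(Δz) = -1047.7500 / 2095.5000 = -0.500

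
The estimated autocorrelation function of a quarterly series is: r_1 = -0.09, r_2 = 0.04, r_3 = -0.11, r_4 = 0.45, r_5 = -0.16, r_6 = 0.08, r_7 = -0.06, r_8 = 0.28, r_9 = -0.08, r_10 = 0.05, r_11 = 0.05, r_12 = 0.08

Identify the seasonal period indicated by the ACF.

4

The largest autocorrelation is r_4 = 0.45, with a weaker echo at lag 8 (0.28); the remaining lags stay at or below 0.08.
The dominant spike at lag 4 indicates a seasonal period of 4.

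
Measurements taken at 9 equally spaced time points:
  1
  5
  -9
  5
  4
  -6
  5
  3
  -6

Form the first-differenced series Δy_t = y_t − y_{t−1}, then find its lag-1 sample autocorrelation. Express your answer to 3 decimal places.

-0.526

First differences Δy: 4, -14, 14, -1, -10, 11, -2, -9
Mean of differences = -0.8750
Numerator Σ(Δy_t−Δȳ)(Δy_{t+1}−Δȳ) = -372.5156
Denominator Σ(Δy_t−Δȳ)² = 708.8750
r_1(Δy) = -372.5156 / 708.8750 = -0.526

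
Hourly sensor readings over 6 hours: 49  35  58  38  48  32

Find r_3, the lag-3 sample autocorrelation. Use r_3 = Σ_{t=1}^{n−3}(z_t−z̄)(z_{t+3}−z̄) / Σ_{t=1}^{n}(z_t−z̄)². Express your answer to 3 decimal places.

Mean z̄ = (49 + 35 + 58 + 38 + 48 + 32)/6 = 43.3333
Σ(z_t−z̄)(z_{t+3}−z̄) = (-30.2222) + (-38.8889) + (-166.2222) = -235.3333
Denominator Σ(z_t−z̄)² = 495.3333
r_3 = -235.3333 / 495.3333 = -0.475

-0.475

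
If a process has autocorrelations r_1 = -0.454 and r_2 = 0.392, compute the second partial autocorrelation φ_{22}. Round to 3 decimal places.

φ_{22} = (r_2 − r_1²) / (1 − r_1²)
r_1² = (-0.454)² = 0.206116
Numerator = 0.392 − 0.2061 = 0.1859; denominator = 1 − 0.2061 = 0.7939
φ_{22} = 0.1859 / 0.7939 = 0.234

0.234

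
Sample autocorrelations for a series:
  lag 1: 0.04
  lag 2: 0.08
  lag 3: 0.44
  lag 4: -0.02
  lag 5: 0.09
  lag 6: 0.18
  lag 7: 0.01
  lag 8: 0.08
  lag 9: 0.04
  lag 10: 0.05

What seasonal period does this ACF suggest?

The largest autocorrelation is r_3 = 0.44, with a weaker echo at lag 6 (0.18); the remaining lags stay at or below 0.09.
The dominant spike at lag 3 indicates a seasonal period of 3.

3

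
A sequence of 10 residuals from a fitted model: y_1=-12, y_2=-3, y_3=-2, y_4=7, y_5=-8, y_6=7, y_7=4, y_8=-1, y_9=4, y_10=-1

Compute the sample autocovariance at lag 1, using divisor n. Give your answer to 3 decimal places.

Mean ȳ = (-12 − 3 − 2 + 7 − 8 + 7 + 4 − 1 + 4 − 1)/10 = -0.5000
Σ_{t=1}^{9}(y_t−ȳ)(y_{t+1}−ȳ) = -64.2500
γ_1 = -64.2500 / 10 = -6.425

-6.425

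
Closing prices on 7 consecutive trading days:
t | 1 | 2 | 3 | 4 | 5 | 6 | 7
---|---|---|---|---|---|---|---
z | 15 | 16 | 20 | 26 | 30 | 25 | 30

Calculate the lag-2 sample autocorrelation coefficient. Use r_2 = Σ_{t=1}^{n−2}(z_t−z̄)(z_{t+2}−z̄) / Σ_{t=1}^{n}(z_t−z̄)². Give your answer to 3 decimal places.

0.154

Mean z̄ = (15 + 16 + 20 + 26 + 30 + 25 + 30)/7 = 23.1429
Deviations from mean: -8.1429, -7.1429, -3.1429, 2.8571, 6.8571, 1.8571, 6.8571
Σ(z_t−z̄)(z_{t+2}−z̄) = (25.5918) + (-20.4082) + (-21.5510) + (5.3061) + (47.0204) = 35.9592
Denominator Σ(z_t−z̄)² = 232.8571
r_2 = 35.9592 / 232.8571 = 0.154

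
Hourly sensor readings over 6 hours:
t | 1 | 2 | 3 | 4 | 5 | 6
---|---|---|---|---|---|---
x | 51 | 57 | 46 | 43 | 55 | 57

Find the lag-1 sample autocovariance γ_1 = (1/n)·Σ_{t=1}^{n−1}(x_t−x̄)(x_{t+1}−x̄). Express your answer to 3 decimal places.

0.542

Mean x̄ = (51 + 57 + 46 + 43 + 55 + 57)/6 = 51.5000
Deviations: -0.5000, 5.5000, -5.5000, -8.5000, 3.5000, 5.5000
Σ_{t=1}^{5}(x_t−x̄)(x_{t+1}−x̄) = 3.2500
γ_1 = 3.2500 / 6 = 0.542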